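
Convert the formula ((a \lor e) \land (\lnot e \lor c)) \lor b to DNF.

(a \land \lnot e) \lor (a \land c) \lor (e \land c) \lor b

((a \lor e) \land (\lnot e \lor c)) \lor b
≡ (a \land \lnot e) \lor (a \land c) \lor (e \land \lnot e) \lor (e \land c) \lor b   [distribute \land over \lor]
≡ (a \land \lnot e) \lor (a \land c) \lor (e \land c) \lor b   [simplify]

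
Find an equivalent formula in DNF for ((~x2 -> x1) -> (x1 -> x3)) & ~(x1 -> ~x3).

((~x2 -> x1) -> (x1 -> x3)) & ~(x1 -> ~x3)
⇔ (~(~x2 -> x1) | (x1 -> x3)) & ~(x1 -> ~x3)
⇔ (~(~~x2 | x1) | (x1 -> x3)) & ~(x1 -> ~x3)
⇔ (~(~~x2 | x1) | ~x1 | x3) & ~(x1 -> ~x3)
⇔ (~(~~x2 | x1) | ~x1 | x3) & ~(~x1 | ~x3)
⇔ ((~~~x2 & ~x1) | ~x1 | x3) & ~(~x1 | ~x3)
⇔ ((~x2 & ~x1) | ~x1 | x3) & ~(~x1 | ~x3)
⇔ ((~x2 & ~x1) | ~x1 | x3) & ~~x1 & ~~x3
⇔ ((~x2 & ~x1) | ~x1 | x3) & x1 & ~~x3
⇔ ((~x2 & ~x1) | ~x1 | x3) & x1 & x3
⇔ (~x2 & ~x1 & x1 & x3) | (~x1 & x1 & x3) | (x3 & x1 & x3)
⇔ x3 & x1

x3 & x1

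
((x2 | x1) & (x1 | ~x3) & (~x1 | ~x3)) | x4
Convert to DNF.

((x2 | x1) & (x1 | ~x3) & (~x1 | ~x3)) | x4
≡ (x2 & x1 & ~x1) | (x2 & x1 & ~x3) | (x2 & ~x3 & ~x1) | (x2 & ~x3 & ~x3) | (x1 & x1 & ~x1) | (x1 & x1 & ~x3) | (x1 & ~x3 & ~x1) | (x1 & ~x3 & ~x3) | x4   [distribute & over |]
≡ (x2 & ~x3) | (x1 & ~x3) | x4   [simplify]

(x2 & ~x3) | (x1 & ~x3) | x4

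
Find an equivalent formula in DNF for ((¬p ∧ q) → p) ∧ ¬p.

¬q ∧ ¬p

((¬p ∧ q) → p) ∧ ¬p
= (¬(¬p ∧ q) ∨ p) ∧ ¬p
= (¬¬p ∨ ¬q ∨ p) ∧ ¬p
= (p ∨ ¬q ∨ p) ∧ ¬p
= (p ∧ ¬p) ∨ (¬q ∧ ¬p) ∨ (p ∧ ¬p)
= ¬q ∧ ¬p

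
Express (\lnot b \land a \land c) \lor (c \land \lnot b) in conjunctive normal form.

(\lnot b \land a \land c) \lor (c \land \lnot b)
≡ (\lnot b \lor c) \land (\lnot b \lor \lnot b) \land (a \lor c) \land (a \lor \lnot b) \land (c \lor c) \land (c \lor \lnot b)
≡ \lnot b \land c

\lnot b \land c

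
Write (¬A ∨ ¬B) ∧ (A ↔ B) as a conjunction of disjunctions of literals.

(¬A ∨ ¬B) ∧ (A ↔ B)
≡ (¬A ∨ ¬B) ∧ (A → B) ∧ (B → A)   — eliminate ↔
≡ (¬A ∨ ¬B) ∧ (¬A ∨ B) ∧ (B → A)   — eliminate →
≡ (¬A ∨ ¬B) ∧ (¬A ∨ B) ∧ (¬B ∨ A)   — eliminate →

(¬A ∨ ¬B) ∧ (¬A ∨ B) ∧ (¬B ∨ A)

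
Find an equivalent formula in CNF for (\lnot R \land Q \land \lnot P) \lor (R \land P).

(\lnot R \lor P) \land (Q \lor R) \land (Q \lor P) \land (\lnot P \lor R)

(\lnot R \land Q \land \lnot P) \lor (R \land P)
≡ (\lnot R \lor R) \land (\lnot R \lor P) \land (Q \lor R) \land (Q \lor P) \land (\lnot P \lor R) \land (\lnot P \lor P)   [distribute \lor over \land]
≡ (\lnot R \lor P) \land (Q \lor R) \land (Q \lor P) \land (\lnot P \lor R)   [simplify]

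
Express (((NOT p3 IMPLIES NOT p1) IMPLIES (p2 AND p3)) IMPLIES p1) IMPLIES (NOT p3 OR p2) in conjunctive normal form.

NOT p3 OR p2

(((NOT p3 IMPLIES NOT p1) IMPLIES (p2 AND p3)) IMPLIES p1) IMPLIES (NOT p3 OR p2)
≡ NOT (((NOT p3 IMPLIES NOT p1) IMPLIES (p2 AND p3)) IMPLIES p1) OR NOT p3 OR p2
≡ NOT (NOT ((NOT p3 IMPLIES NOT p1) IMPLIES (p2 AND p3)) OR p1) OR NOT p3 OR p2
≡ NOT (NOT (NOT (NOT p3 IMPLIES NOT p1) OR (p2 AND p3)) OR p1) OR NOT p3 OR p2
≡ NOT (NOT (NOT (NOT NOT p3 OR NOT p1) OR (p2 AND p3)) OR p1) OR NOT p3 OR p2
≡ (NOT NOT (NOT (NOT NOT p3 OR NOT p1) OR (p2 AND p3)) AND NOT p1) OR NOT p3 OR p2
≡ ((NOT (NOT NOT p3 OR NOT p1) OR (p2 AND p3)) AND NOT p1) OR NOT p3 OR p2
≡ (((NOT NOT NOT p3 AND NOT NOT p1) OR (p2 AND p3)) AND NOT p1) OR NOT p3 OR p2
≡ (((NOT p3 AND NOT NOT p1) OR (p2 AND p3)) AND NOT p1) OR NOT p3 OR p2
≡ (((NOT p3 AND p1) OR (p2 AND p3)) AND NOT p1) OR NOT p3 OR p2
≡ (NOT p3 OR p2 OR NOT p3 OR p2) AND (NOT p3 OR p3 OR NOT p3 OR p2) AND (p1 OR p2 OR NOT p3 OR p2) AND (p1 OR p3 OR NOT p3 OR p2) AND (NOT p1 OR NOT p3 OR p2)
≡ NOT p3 OR p2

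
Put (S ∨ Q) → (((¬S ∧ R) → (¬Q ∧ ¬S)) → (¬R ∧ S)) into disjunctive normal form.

(S ∨ Q) → (((¬S ∧ R) → (¬Q ∧ ¬S)) → (¬R ∧ S))
= ¬(S ∨ Q) ∨ (((¬S ∧ R) → (¬Q ∧ ¬S)) → (¬R ∧ S))   [eliminate →]
= ¬(S ∨ Q) ∨ ¬((¬S ∧ R) → (¬Q ∧ ¬S)) ∨ (¬R ∧ S)   [eliminate →]
= ¬(S ∨ Q) ∨ ¬(¬(¬S ∧ R) ∨ (¬Q ∧ ¬S)) ∨ (¬R ∧ S)   [eliminate →]
= (¬S ∧ ¬Q) ∨ ¬(¬(¬S ∧ R) ∨ (¬Q ∧ ¬S)) ∨ (¬R ∧ S)   [De Morgan]
= (¬S ∧ ¬Q) ∨ (¬¬(¬S ∧ R) ∧ ¬(¬Q ∧ ¬S)) ∨ (¬R ∧ S)   [De Morgan]
= (¬S ∧ ¬Q) ∨ (¬S ∧ R ∧ ¬(¬Q ∧ ¬S)) ∨ (¬R ∧ S)   [double negation]
= (¬S ∧ ¬Q) ∨ (¬S ∧ R ∧ (¬¬Q ∨ ¬¬S)) ∨ (¬R ∧ S)   [De Morgan]
= (¬S ∧ ¬Q) ∨ (¬S ∧ R ∧ (Q ∨ ¬¬S)) ∨ (¬R ∧ S)   [double negation]
= (¬S ∧ ¬Q) ∨ (¬S ∧ R ∧ (Q ∨ S)) ∨ (¬R ∧ S)   [double negation]
= (¬S ∧ ¬Q) ∨ (¬S ∧ R ∧ Q) ∨ (¬S ∧ R ∧ S) ∨ (¬R ∧ S)   [distribute ∧ over ∨]
= (¬S ∧ ¬Q) ∨ (¬S ∧ R ∧ Q) ∨ (¬R ∧ S)   [simplify]

(¬S ∧ ¬Q) ∨ (¬S ∧ R ∧ Q) ∨ (¬R ∧ S)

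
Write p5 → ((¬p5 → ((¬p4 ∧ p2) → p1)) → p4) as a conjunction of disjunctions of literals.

¬p5 ∨ p4

p5 → ((¬p5 → ((¬p4 ∧ p2) → p1)) → p4)
= ¬p5 ∨ ((¬p5 → ((¬p4 ∧ p2) → p1)) → p4)   [eliminate →]
= ¬p5 ∨ ¬(¬p5 → ((¬p4 ∧ p2) → p1)) ∨ p4   [eliminate →]
= ¬p5 ∨ ¬(¬¬p5 ∨ ((¬p4 ∧ p2) → p1)) ∨ p4   [eliminate →]
= ¬p5 ∨ ¬(¬¬p5 ∨ ¬(¬p4 ∧ p2) ∨ p1) ∨ p4   [eliminate →]
= ¬p5 ∨ (¬¬¬p5 ∧ ¬¬(¬p4 ∧ p2) ∧ ¬p1) ∨ p4   [De Morgan]
= ¬p5 ∨ (¬p5 ∧ ¬¬(¬p4 ∧ p2) ∧ ¬p1) ∨ p4   [double negation]
= ¬p5 ∨ (¬p5 ∧ ¬p4 ∧ p2 ∧ ¬p1) ∨ p4   [double negation]
= (¬p5 ∨ ¬p5 ∨ p4) ∧ (¬p5 ∨ ¬p4 ∨ p4) ∧ (¬p5 ∨ p2 ∨ p4) ∧ (¬p5 ∨ ¬p1 ∨ p4)   [distribute ∨ over ∧]
= ¬p5 ∨ p4   [simplify]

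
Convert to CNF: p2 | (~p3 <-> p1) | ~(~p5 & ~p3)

p2 | (~p3 <-> p1) | ~(~p5 & ~p3)
≡ p2 | ((~p3 -> p1) & (p1 -> ~p3)) | ~(~p5 & ~p3)
≡ p2 | ((~~p3 | p1) & (p1 -> ~p3)) | ~(~p5 & ~p3)
≡ p2 | ((~~p3 | p1) & (~p1 | ~p3)) | ~(~p5 & ~p3)
≡ p2 | ((p3 | p1) & (~p1 | ~p3)) | ~(~p5 & ~p3)
≡ p2 | ((p3 | p1) & (~p1 | ~p3)) | ~~p5 | ~~p3
≡ p2 | ((p3 | p1) & (~p1 | ~p3)) | p5 | ~~p3
≡ p2 | ((p3 | p1) & (~p1 | ~p3)) | p5 | p3
≡ (p2 | p3 | p1 | p5 | p3) & (p2 | ~p1 | ~p3 | p5 | p3)
≡ p2 | p3 | p1 | p5

p2 | p3 | p1 | p5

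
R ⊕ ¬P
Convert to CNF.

(R ∨ ¬P) ∧ (¬R ∨ P)

R ⊕ ¬P
≡ (R ∨ ¬P) ∧ ¬(R ∧ ¬P)   (expand ⊕)
≡ (R ∨ ¬P) ∧ (¬R ∨ ¬¬P)   (De Morgan)
≡ (R ∨ ¬P) ∧ (¬R ∨ P)   (double negation)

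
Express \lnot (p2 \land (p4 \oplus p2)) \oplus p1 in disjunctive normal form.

(\lnot p2 \land \lnot p1) \lor (p2 \land p4 \land \lnot p1) \lor (p2 \land \lnot p4 \land p1)

\lnot (p2 \land (p4 \oplus p2)) \oplus p1
≡ (\lnot (p2 \land (p4 \oplus p2)) \land \lnot p1) \lor (\lnot \lnot (p2 \land (p4 \oplus p2)) \land p1)   [expand \oplus]
≡ (\lnot (p2 \land ((p4 \land \lnot p2) \lor (\lnot p4 \land p2))) \land \lnot p1) \lor (\lnot \lnot (p2 \land (p4 \oplus p2)) \land p1)   [expand \oplus]
≡ (\lnot (p2 \land ((p4 \land \lnot p2) \lor (\lnot p4 \land p2))) \land \lnot p1) \lor (\lnot \lnot (p2 \land ((p4 \land \lnot p2) \lor (\lnot p4 \land p2))) \land p1)   [expand \oplus]
≡ ((\lnot p2 \lor \lnot ((p4 \land \lnot p2) \lor (\lnot p4 \land p2))) \land \lnot p1) \lor (\lnot \lnot (p2 \land ((p4 \land \lnot p2) \lor (\lnot p4 \land p2))) \land p1)   [De Morgan]
≡ ((\lnot p2 \lor (\lnot (p4 \land \lnot p2) \land \lnot (\lnot p4 \land p2))) \land \lnot p1) \lor (\lnot \lnot (p2 \land ((p4 \land \lnot p2) \lor (\lnot p4 \land p2))) \land p1)   [De Morgan]
≡ ((\lnot p2 \lor ((\lnot p4 \lor \lnot \lnot p2) \land \lnot (\lnot p4 \land p2))) \land \lnot p1) \lor (\lnot \lnot (p2 \land ((p4 \land \lnot p2) \lor (\lnot p4 \land p2))) \land p1)   [De Morgan]
≡ ((\lnot p2 \lor ((\lnot p4 \lor p2) \land \lnot (\lnot p4 \land p2))) \land \lnot p1) \lor (\lnot \lnot (p2 \land ((p4 \land \lnot p2) \lor (\lnot p4 \land p2))) \land p1)   [double negation]
≡ ((\lnot p2 \lor ((\lnot p4 \lor p2) \land (\lnot \lnot p4 \lor \lnot p2))) \land \lnot p1) \lor (\lnot \lnot (p2 \land ((p4 \land \lnot p2) \lor (\lnot p4 \land p2))) \land p1)   [De Morgan]
≡ ((\lnot p2 \lor ((\lnot p4 \lor p2) \land (p4 \lor \lnot p2))) \land \lnot p1) \lor (\lnot \lnot (p2 \land ((p4 \land \lnot p2) \lor (\lnot p4 \land p2))) \land p1)   [double negation]
≡ ((\lnot p2 \lor ((\lnot p4 \lor p2) \land (p4 \lor \lnot p2))) \land \lnot p1) \lor (p2 \land ((p4 \land \lnot p2) \lor (\lnot p4 \land p2)) \land p1)   [double negation]
≡ (\lnot p2 \land \lnot p1) \lor (\lnot p4 \land p4 \land \lnot p1) \lor (\lnot p4 \land \lnot p2 \land \lnot p1) \lor (p2 \land p4 \land \lnot p1) \lor (p2 \land \lnot p2 \land \lnot p1) \lor (p2 \land p4 \land \lnot p2 \land p1) \lor (p2 \land \lnot p4 \land p2 \land p1)   [distribute \land over \lor]
≡ (\lnot p2 \land \lnot p1) \lor (p2 \land p4 \land \lnot p1) \lor (p2 \land \lnot p4 \land p1)   [simplify]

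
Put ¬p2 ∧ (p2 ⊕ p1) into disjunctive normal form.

¬p2 ∧ (p2 ⊕ p1)
≡ ¬p2 ∧ ((p2 ∧ ¬p1) ∨ (¬p2 ∧ p1))
≡ (¬p2 ∧ p2 ∧ ¬p1) ∨ (¬p2 ∧ ¬p2 ∧ p1)
≡ ¬p2 ∧ p1

¬p2 ∧ p1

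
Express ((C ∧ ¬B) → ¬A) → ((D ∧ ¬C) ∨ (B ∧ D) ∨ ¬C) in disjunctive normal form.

((C ∧ ¬B) → ¬A) → ((D ∧ ¬C) ∨ (B ∧ D) ∨ ¬C)
≡ ¬((C ∧ ¬B) → ¬A) ∨ (D ∧ ¬C) ∨ (B ∧ D) ∨ ¬C
≡ ¬(¬(C ∧ ¬B) ∨ ¬A) ∨ (D ∧ ¬C) ∨ (B ∧ D) ∨ ¬C
≡ (¬¬(C ∧ ¬B) ∧ ¬¬A) ∨ (D ∧ ¬C) ∨ (B ∧ D) ∨ ¬C
≡ (C ∧ ¬B ∧ ¬¬A) ∨ (D ∧ ¬C) ∨ (B ∧ D) ∨ ¬C
≡ (C ∧ ¬B ∧ A) ∨ (D ∧ ¬C) ∨ (B ∧ D) ∨ ¬C
≡ (C ∧ ¬B ∧ A) ∨ (B ∧ D) ∨ ¬C

(C ∧ ¬B ∧ A) ∨ (B ∧ D) ∨ ¬C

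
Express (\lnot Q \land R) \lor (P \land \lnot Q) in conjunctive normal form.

(\lnot Q \land R) \lor (P \land \lnot Q)
≡ (\lnot Q \lor P) \land (\lnot Q \lor \lnot Q) \land (R \lor P) \land (R \lor \lnot Q)   (distribute \lor over \land)
≡ \lnot Q \land (R \lor P)   (simplify)

\lnot Q \land (R \lor P)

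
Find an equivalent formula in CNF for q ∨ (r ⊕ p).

q ∨ (r ⊕ p)
⇔ q ∨ ((r ∨ p) ∧ ¬(r ∧ p))   (expand ⊕)
⇔ q ∨ ((r ∨ p) ∧ (¬r ∨ ¬p))   (De Morgan)
⇔ (q ∨ r ∨ p) ∧ (q ∨ ¬r ∨ ¬p)   (distribute ∨ over ∧)

(q ∨ r ∨ p) ∧ (q ∨ ¬r ∨ ¬p)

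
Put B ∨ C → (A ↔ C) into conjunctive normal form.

(¬B ∨ ¬A ∨ C) ∧ (¬C ∨ A)

B ∨ C → (A ↔ C)
≡ ¬(B ∨ C) ∨ (A ↔ C)
≡ ¬(B ∨ C) ∨ (A → C) ∧ (C → A)
≡ ¬(B ∨ C) ∨ (¬A ∨ C) ∧ (C → A)
≡ ¬(B ∨ C) ∨ (¬A ∨ C) ∧ (¬C ∨ A)
≡ ¬B ∧ ¬C ∨ (¬A ∨ C) ∧ (¬C ∨ A)
≡ (¬B ∨ ¬A ∨ C) ∧ (¬B ∨ ¬C ∨ A) ∧ (¬C ∨ ¬A ∨ C) ∧ (¬C ∨ ¬C ∨ A)
≡ (¬B ∨ ¬A ∨ C) ∧ (¬C ∨ A)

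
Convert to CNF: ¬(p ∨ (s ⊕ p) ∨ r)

¬p ∧ (¬s ∨ p) ∧ ¬r

¬(p ∨ (s ⊕ p) ∨ r)
≡ ¬(p ∨ (s ∨ p) ∧ ¬(s ∧ p) ∨ r)   [expand ⊕]
≡ ¬p ∧ ¬((s ∨ p) ∧ ¬(s ∧ p)) ∧ ¬r   [De Morgan]
≡ ¬p ∧ (¬(s ∨ p) ∨ ¬¬(s ∧ p)) ∧ ¬r   [De Morgan]
≡ ¬p ∧ (¬s ∧ ¬p ∨ ¬¬(s ∧ p)) ∧ ¬r   [De Morgan]
≡ ¬p ∧ (¬s ∧ ¬p ∨ s ∧ p) ∧ ¬r   [double negation]
≡ ¬p ∧ (¬s ∨ s) ∧ (¬s ∨ p) ∧ (¬p ∨ s) ∧ (¬p ∨ p) ∧ ¬r   [distribute ∨ over ∧]
≡ ¬p ∧ (¬s ∨ p) ∧ ¬r   [simplify]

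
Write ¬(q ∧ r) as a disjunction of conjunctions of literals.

¬(q ∧ r)
≡ ¬q ∨ ¬r   — De Morgan

¬q ∨ ¬r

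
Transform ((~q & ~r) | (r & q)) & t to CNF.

((~q & ~r) | (r & q)) & t
≡ (~q | r) & (~q | q) & (~r | r) & (~r | q) & t   [distribute | over &]
≡ (~q | r) & (~r | q) & t   [simplify]

(~q | r) & (~r | q) & t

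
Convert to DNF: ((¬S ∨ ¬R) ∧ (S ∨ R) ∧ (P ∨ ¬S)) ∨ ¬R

(¬S ∧ R) ∨ ¬R

((¬S ∨ ¬R) ∧ (S ∨ R) ∧ (P ∨ ¬S)) ∨ ¬R
≡ (¬S ∧ S ∧ P) ∨ (¬S ∧ S ∧ ¬S) ∨ (¬S ∧ R ∧ P) ∨ (¬S ∧ R ∧ ¬S) ∨ (¬R ∧ S ∧ P) ∨ (¬R ∧ S ∧ ¬S) ∨ (¬R ∧ R ∧ P) ∨ (¬R ∧ R ∧ ¬S) ∨ ¬R   (distribute ∧ over ∨)
≡ (¬S ∧ R) ∨ ¬R   (simplify)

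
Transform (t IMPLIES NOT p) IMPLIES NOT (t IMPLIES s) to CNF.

t AND (p OR NOT s)

(t IMPLIES NOT p) IMPLIES NOT (t IMPLIES s)
⇔ NOT (t IMPLIES NOT p) OR NOT (t IMPLIES s)   [eliminate IMPLIES]
⇔ NOT (NOT t OR NOT p) OR NOT (t IMPLIES s)   [eliminate IMPLIES]
⇔ NOT (NOT t OR NOT p) OR NOT (NOT t OR s)   [eliminate IMPLIES]
⇔ (NOT NOT t AND NOT NOT p) OR NOT (NOT t OR s)   [De Morgan]
⇔ (t AND NOT NOT p) OR NOT (NOT t OR s)   [double negation]
⇔ (t AND p) OR NOT (NOT t OR s)   [double negation]
⇔ (t AND p) OR (NOT NOT t AND NOT s)   [De Morgan]
⇔ (t AND p) OR (t AND NOT s)   [double negation]
⇔ (t OR t) AND (t OR NOT s) AND (p OR t) AND (p OR NOT s)   [distribute OR over AND]
⇔ t AND (p OR NOT s)   [simplify]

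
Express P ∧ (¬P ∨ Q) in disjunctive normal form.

P ∧ Q

P ∧ (¬P ∨ Q)
≡ (P ∧ ¬P) ∨ (P ∧ Q)   (distribute ∧ over ∨)
≡ P ∧ Q   (simplify)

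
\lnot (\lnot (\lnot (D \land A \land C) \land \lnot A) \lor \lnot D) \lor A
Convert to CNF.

D \lor A

\lnot (\lnot (\lnot (D \land A \land C) \land \lnot A) \lor \lnot D) \lor A
= (\lnot \lnot (\lnot (D \land A \land C) \land \lnot A) \land \lnot \lnot D) \lor A   — De Morgan
= (\lnot (D \land A \land C) \land \lnot A \land \lnot \lnot D) \lor A   — double negation
= ((\lnot D \lor \lnot A \lor \lnot C) \land \lnot A \land \lnot \lnot D) \lor A   — De Morgan
= ((\lnot D \lor \lnot A \lor \lnot C) \land \lnot A \land D) \lor A   — double negation
= (\lnot D \lor \lnot A \lor \lnot C \lor A) \land (\lnot A \lor A) \land (D \lor A)   — distribute \lor over \land
= D \lor A   — simplify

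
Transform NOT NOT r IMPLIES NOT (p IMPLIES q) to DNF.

NOT NOT r IMPLIES NOT (p IMPLIES q)
≡ NOT NOT NOT r OR NOT (p IMPLIES q)   [eliminate IMPLIES]
≡ NOT NOT NOT r OR NOT (NOT p OR q)   [eliminate IMPLIES]
≡ NOT r OR NOT (NOT p OR q)   [double negation]
≡ NOT r OR (NOT NOT p AND NOT q)   [De Morgan]
≡ NOT r OR (p AND NOT q)   [double negation]

NOT r OR (p AND NOT q)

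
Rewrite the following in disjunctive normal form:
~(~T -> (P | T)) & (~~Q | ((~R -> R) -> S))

~(~T -> (P | T)) & (~~Q | ((~R -> R) -> S))
≡ ~(~~T | P | T) & (~~Q | ((~R -> R) -> S))   (eliminate ->)
≡ ~(~~T | P | T) & (~~Q | ~(~R -> R) | S)   (eliminate ->)
≡ ~(~~T | P | T) & (~~Q | ~(~~R | R) | S)   (eliminate ->)
≡ ~~~T & ~P & ~T & (~~Q | ~(~~R | R) | S)   (De Morgan)
≡ ~T & ~P & ~T & (~~Q | ~(~~R | R) | S)   (double negation)
≡ ~T & ~P & ~T & (Q | ~(~~R | R) | S)   (double negation)
≡ ~T & ~P & ~T & (Q | (~~~R & ~R) | S)   (De Morgan)
≡ ~T & ~P & ~T & (Q | (~R & ~R) | S)   (double negation)
≡ (~T & ~P & ~T & Q) | (~T & ~P & ~T & ~R & ~R) | (~T & ~P & ~T & S)   (distribute & over |)
≡ (~T & ~P & Q) | (~T & ~P & ~R) | (~T & ~P & S)   (simplify)

(~T & ~P & Q) | (~T & ~P & ~R) | (~T & ~P & S)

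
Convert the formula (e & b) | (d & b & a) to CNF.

(e & b) | (d & b & a)
≡ (e | d) & (e | b) & (e | a) & (b | d) & (b | b) & (b | a)   — distribute | over &
≡ (e | d) & (e | a) & b   — simplify

(e | d) & (e | a) & b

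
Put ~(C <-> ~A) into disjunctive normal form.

(C & A) | (~A & ~C)

~(C <-> ~A)
≡ ~((C -> ~A) & (~A -> C))   [eliminate <->]
≡ ~((~C | ~A) & (~A -> C))   [eliminate ->]
≡ ~((~C | ~A) & (~~A | C))   [eliminate ->]
≡ ~(~C | ~A) | ~(~~A | C)   [De Morgan]
≡ (~~C & ~~A) | ~(~~A | C)   [De Morgan]
≡ (C & ~~A) | ~(~~A | C)   [double negation]
≡ (C & A) | ~(~~A | C)   [double negation]
≡ (C & A) | (~~~A & ~C)   [De Morgan]
≡ (C & A) | (~A & ~C)   [double negation]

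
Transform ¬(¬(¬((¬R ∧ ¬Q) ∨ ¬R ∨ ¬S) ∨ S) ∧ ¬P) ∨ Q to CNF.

S ∨ P ∨ Q

¬(¬(¬((¬R ∧ ¬Q) ∨ ¬R ∨ ¬S) ∨ S) ∧ ¬P) ∨ Q
≡ ¬¬(¬((¬R ∧ ¬Q) ∨ ¬R ∨ ¬S) ∨ S) ∨ ¬¬P ∨ Q   — De Morgan
≡ ¬((¬R ∧ ¬Q) ∨ ¬R ∨ ¬S) ∨ S ∨ ¬¬P ∨ Q   — double negation
≡ (¬(¬R ∧ ¬Q) ∧ ¬¬R ∧ ¬¬S) ∨ S ∨ ¬¬P ∨ Q   — De Morgan
≡ ((¬¬R ∨ ¬¬Q) ∧ ¬¬R ∧ ¬¬S) ∨ S ∨ ¬¬P ∨ Q   — De Morgan
≡ ((R ∨ ¬¬Q) ∧ ¬¬R ∧ ¬¬S) ∨ S ∨ ¬¬P ∨ Q   — double negation
≡ ((R ∨ Q) ∧ ¬¬R ∧ ¬¬S) ∨ S ∨ ¬¬P ∨ Q   — double negation
≡ ((R ∨ Q) ∧ R ∧ ¬¬S) ∨ S ∨ ¬¬P ∨ Q   — double negation
≡ ((R ∨ Q) ∧ R ∧ S) ∨ S ∨ ¬¬P ∨ Q   — double negation
≡ ((R ∨ Q) ∧ R ∧ S) ∨ S ∨ P ∨ Q   — double negation
≡ (R ∨ Q ∨ S ∨ P ∨ Q) ∧ (R ∨ S ∨ P ∨ Q) ∧ (S ∨ S ∨ P ∨ Q)   — distribute ∨ over ∧
≡ S ∨ P ∨ Q   — simplify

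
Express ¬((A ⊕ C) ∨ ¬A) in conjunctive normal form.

(¬A ∨ C) ∧ A

¬((A ⊕ C) ∨ ¬A)
⇔ ¬(((A ∨ C) ∧ ¬(A ∧ C)) ∨ ¬A)
⇔ ¬((A ∨ C) ∧ ¬(A ∧ C)) ∧ ¬¬A
⇔ (¬(A ∨ C) ∨ ¬¬(A ∧ C)) ∧ ¬¬A
⇔ ((¬A ∧ ¬C) ∨ ¬¬(A ∧ C)) ∧ ¬¬A
⇔ ((¬A ∧ ¬C) ∨ (A ∧ C)) ∧ ¬¬A
⇔ ((¬A ∧ ¬C) ∨ (A ∧ C)) ∧ A
⇔ (¬A ∨ A) ∧ (¬A ∨ C) ∧ (¬C ∨ A) ∧ (¬C ∨ C) ∧ A
⇔ (¬A ∨ C) ∧ A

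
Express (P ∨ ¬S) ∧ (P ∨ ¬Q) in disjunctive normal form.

P ∨ (¬S ∧ ¬Q)

(P ∨ ¬S) ∧ (P ∨ ¬Q)
≡ (P ∧ P) ∨ (P ∧ ¬Q) ∨ (¬S ∧ P) ∨ (¬S ∧ ¬Q)   (distribute ∧ over ∨)
≡ P ∨ (¬S ∧ ¬Q)   (simplify)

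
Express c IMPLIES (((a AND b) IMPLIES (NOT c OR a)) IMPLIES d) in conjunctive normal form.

(NOT c OR a OR d) AND (NOT c OR b OR d) AND (NOT c OR NOT a OR d)

c IMPLIES (((a AND b) IMPLIES (NOT c OR a)) IMPLIES d)
= NOT c OR (((a AND b) IMPLIES (NOT c OR a)) IMPLIES d)
= NOT c OR NOT ((a AND b) IMPLIES (NOT c OR a)) OR d
= NOT c OR NOT (NOT (a AND b) OR NOT c OR a) OR d
= NOT c OR (NOT NOT (a AND b) AND NOT NOT c AND NOT a) OR d
= NOT c OR (a AND b AND NOT NOT c AND NOT a) OR d
= NOT c OR (a AND b AND c AND NOT a) OR d
= (NOT c OR a OR d) AND (NOT c OR b OR d) AND (NOT c OR c OR d) AND (NOT c OR NOT a OR d)
= (NOT c OR a OR d) AND (NOT c OR b OR d) AND (NOT c OR NOT a OR d)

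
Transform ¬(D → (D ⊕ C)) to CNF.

D ∧ (¬D ∨ C)

¬(D → (D ⊕ C))
= ¬(¬D ∨ (D ⊕ C))   [eliminate →]
= ¬(¬D ∨ ((D ∨ C) ∧ ¬(D ∧ C)))   [expand ⊕]
= ¬¬D ∧ ¬((D ∨ C) ∧ ¬(D ∧ C))   [De Morgan]
= D ∧ ¬((D ∨ C) ∧ ¬(D ∧ C))   [double negation]
= D ∧ (¬(D ∨ C) ∨ ¬¬(D ∧ C))   [De Morgan]
= D ∧ ((¬D ∧ ¬C) ∨ ¬¬(D ∧ C))   [De Morgan]
= D ∧ ((¬D ∧ ¬C) ∨ (D ∧ C))   [double negation]
= D ∧ (¬D ∨ D) ∧ (¬D ∨ C) ∧ (¬C ∨ D) ∧ (¬C ∨ C)   [distribute ∨ over ∧]
= D ∧ (¬D ∨ C)   [simplify]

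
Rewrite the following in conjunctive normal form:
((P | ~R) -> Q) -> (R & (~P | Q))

~Q | R

((P | ~R) -> Q) -> (R & (~P | Q))
≡ ~((P | ~R) -> Q) | (R & (~P | Q))   — eliminate ->
≡ ~(~(P | ~R) | Q) | (R & (~P | Q))   — eliminate ->
≡ (~~(P | ~R) & ~Q) | (R & (~P | Q))   — De Morgan
≡ ((P | ~R) & ~Q) | (R & (~P | Q))   — double negation
≡ (P | ~R | R) & (P | ~R | ~P | Q) & (~Q | R) & (~Q | ~P | Q)   — distribute | over &
≡ ~Q | R   — simplify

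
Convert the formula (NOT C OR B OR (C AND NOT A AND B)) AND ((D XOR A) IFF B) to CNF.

(NOT C OR B) AND (NOT D OR A OR B) AND (NOT A OR D OR B) AND (NOT B OR D OR A) AND (NOT B OR NOT D OR NOT A)

(NOT C OR B OR (C AND NOT A AND B)) AND ((D XOR A) IFF B)
≡ (NOT C OR B OR (C AND NOT A AND B)) AND ((D XOR A) IMPLIES B) AND (B IMPLIES (D XOR A))
≡ (NOT C OR B OR (C AND NOT A AND B)) AND (NOT (D XOR A) OR B) AND (B IMPLIES (D XOR A))
≡ (NOT C OR B OR (C AND NOT A AND B)) AND (NOT ((D OR A) AND NOT (D AND A)) OR B) AND (B IMPLIES (D XOR A))
≡ (NOT C OR B OR (C AND NOT A AND B)) AND (NOT ((D OR A) AND NOT (D AND A)) OR B) AND (NOT B OR (D XOR A))
≡ (NOT C OR B OR (C AND NOT A AND B)) AND (NOT ((D OR A) AND NOT (D AND A)) OR B) AND (NOT B OR ((D OR A) AND NOT (D AND A)))
≡ (NOT C OR B OR (C AND NOT A AND B)) AND (NOT (D OR A) OR NOT NOT (D AND A) OR B) AND (NOT B OR ((D OR A) AND NOT (D AND A)))
≡ (NOT C OR B OR (C AND NOT A AND B)) AND ((NOT D AND NOT A) OR NOT NOT (D AND A) OR B) AND (NOT B OR ((D OR A) AND NOT (D AND A)))
≡ (NOT C OR B OR (C AND NOT A AND B)) AND ((NOT D AND NOT A) OR (D AND A) OR B) AND (NOT B OR ((D OR A) AND NOT (D AND A)))
≡ (NOT C OR B OR (C AND NOT A AND B)) AND ((NOT D AND NOT A) OR (D AND A) OR B) AND (NOT B OR ((D OR A) AND (NOT D OR NOT A)))
≡ (NOT C OR B OR C) AND (NOT C OR B OR NOT A) AND (NOT C OR B OR B) AND (NOT D OR D OR B) AND (NOT D OR A OR B) AND (NOT A OR D OR B) AND (NOT A OR A OR B) AND (NOT B OR D OR A) AND (NOT B OR NOT D OR NOT A)
≡ (NOT C OR B) AND (NOT D OR A OR B) AND (NOT A OR D OR B) AND (NOT B OR D OR A) AND (NOT B OR NOT D OR NOT A)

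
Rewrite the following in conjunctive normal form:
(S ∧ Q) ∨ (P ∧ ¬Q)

(S ∨ P) ∧ (S ∨ ¬Q) ∧ (Q ∨ P)

(S ∧ Q) ∨ (P ∧ ¬Q)
≡ (S ∨ P) ∧ (S ∨ ¬Q) ∧ (Q ∨ P) ∧ (Q ∨ ¬Q)
≡ (S ∨ P) ∧ (S ∨ ¬Q) ∧ (Q ∨ P)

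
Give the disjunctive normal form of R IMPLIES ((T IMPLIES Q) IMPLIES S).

NOT R OR (T AND NOT Q) OR S

R IMPLIES ((T IMPLIES Q) IMPLIES S)
≡ NOT R OR ((T IMPLIES Q) IMPLIES S)
≡ NOT R OR NOT (T IMPLIES Q) OR S
≡ NOT R OR NOT (NOT T OR Q) OR S
≡ NOT R OR (NOT NOT T AND NOT Q) OR S
≡ NOT R OR (T AND NOT Q) OR S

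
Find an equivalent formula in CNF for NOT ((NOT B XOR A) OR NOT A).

(NOT A OR NOT B) AND A

NOT ((NOT B XOR A) OR NOT A)
⇔ NOT (((NOT B OR A) AND NOT (NOT B AND A)) OR NOT A)   (expand XOR)
⇔ NOT ((NOT B OR A) AND NOT (NOT B AND A)) AND NOT NOT A   (De Morgan)
⇔ (NOT (NOT B OR A) OR NOT NOT (NOT B AND A)) AND NOT NOT A   (De Morgan)
⇔ ((NOT NOT B AND NOT A) OR NOT NOT (NOT B AND A)) AND NOT NOT A   (De Morgan)
⇔ ((B AND NOT A) OR NOT NOT (NOT B AND A)) AND NOT NOT A   (double negation)
⇔ ((B AND NOT A) OR (NOT B AND A)) AND NOT NOT A   (double negation)
⇔ ((B AND NOT A) OR (NOT B AND A)) AND A   (double negation)
⇔ (B OR NOT B) AND (B OR A) AND (NOT A OR NOT B) AND (NOT A OR A) AND A   (distribute OR over AND)
⇔ (NOT A OR NOT B) AND A   (simplify)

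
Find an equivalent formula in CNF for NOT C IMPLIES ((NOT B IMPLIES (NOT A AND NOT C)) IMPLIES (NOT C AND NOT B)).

NOT C IMPLIES ((NOT B IMPLIES (NOT A AND NOT C)) IMPLIES (NOT C AND NOT B))
= NOT NOT C OR ((NOT B IMPLIES (NOT A AND NOT C)) IMPLIES (NOT C AND NOT B))
= NOT NOT C OR NOT (NOT B IMPLIES (NOT A AND NOT C)) OR (NOT C AND NOT B)
= NOT NOT C OR NOT (NOT NOT B OR (NOT A AND NOT C)) OR (NOT C AND NOT B)
= C OR NOT (NOT NOT B OR (NOT A AND NOT C)) OR (NOT C AND NOT B)
= C OR (NOT NOT NOT B AND NOT (NOT A AND NOT C)) OR (NOT C AND NOT B)
= C OR (NOT B AND NOT (NOT A AND NOT C)) OR (NOT C AND NOT B)
= C OR (NOT B AND (NOT NOT A OR NOT NOT C)) OR (NOT C AND NOT B)
= C OR (NOT B AND (A OR NOT NOT C)) OR (NOT C AND NOT B)
= C OR (NOT B AND (A OR C)) OR (NOT C AND NOT B)
= (C OR NOT B OR NOT C) AND (C OR NOT B OR NOT B) AND (C OR A OR C OR NOT C) AND (C OR A OR C OR NOT B)
= C OR NOT B

C OR NOT B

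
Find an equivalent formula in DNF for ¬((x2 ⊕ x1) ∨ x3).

¬((x2 ⊕ x1) ∨ x3)
≡ ¬((x2 ∧ ¬x1) ∨ (¬x2 ∧ x1) ∨ x3)   — expand ⊕
≡ ¬(x2 ∧ ¬x1) ∧ ¬(¬x2 ∧ x1) ∧ ¬x3   — De Morgan
≡ (¬x2 ∨ ¬¬x1) ∧ ¬(¬x2 ∧ x1) ∧ ¬x3   — De Morgan
≡ (¬x2 ∨ x1) ∧ ¬(¬x2 ∧ x1) ∧ ¬x3   — double negation
≡ (¬x2 ∨ x1) ∧ (¬¬x2 ∨ ¬x1) ∧ ¬x3   — De Morgan
≡ (¬x2 ∨ x1) ∧ (x2 ∨ ¬x1) ∧ ¬x3   — double negation
≡ (¬x2 ∧ x2 ∧ ¬x3) ∨ (¬x2 ∧ ¬x1 ∧ ¬x3) ∨ (x1 ∧ x2 ∧ ¬x3) ∨ (x1 ∧ ¬x1 ∧ ¬x3)   — distribute ∧ over ∨
≡ (¬x2 ∧ ¬x1 ∧ ¬x3) ∨ (x1 ∧ x2 ∧ ¬x3)   — simplify

(¬x2 ∧ ¬x1 ∧ ¬x3) ∨ (x1 ∧ x2 ∧ ¬x3)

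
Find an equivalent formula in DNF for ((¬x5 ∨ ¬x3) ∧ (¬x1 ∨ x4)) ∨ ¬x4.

((¬x5 ∨ ¬x3) ∧ (¬x1 ∨ x4)) ∨ ¬x4
≡ (¬x5 ∧ ¬x1) ∨ (¬x5 ∧ x4) ∨ (¬x3 ∧ ¬x1) ∨ (¬x3 ∧ x4) ∨ ¬x4   — distribute ∧ over ∨

(¬x5 ∧ ¬x1) ∨ (¬x5 ∧ x4) ∨ (¬x3 ∧ ¬x1) ∨ (¬x3 ∧ x4) ∨ ¬x4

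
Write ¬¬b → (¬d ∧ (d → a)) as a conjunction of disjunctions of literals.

¬b ∨ ¬d

¬¬b → (¬d ∧ (d → a))
= ¬¬¬b ∨ (¬d ∧ (d → a))   (eliminate →)
= ¬¬¬b ∨ (¬d ∧ (¬d ∨ a))   (eliminate →)
= ¬b ∨ (¬d ∧ (¬d ∨ a))   (double negation)
= (¬b ∨ ¬d) ∧ (¬b ∨ ¬d ∨ a)   (distribute ∨ over ∧)
= ¬b ∨ ¬d   (simplify)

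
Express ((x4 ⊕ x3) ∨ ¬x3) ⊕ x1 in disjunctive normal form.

((x4 ⊕ x3) ∨ ¬x3) ⊕ x1
= (((x4 ⊕ x3) ∨ ¬x3) ∧ ¬x1) ∨ (¬((x4 ⊕ x3) ∨ ¬x3) ∧ x1)   [expand ⊕]
= (((x4 ∧ ¬x3) ∨ (¬x4 ∧ x3) ∨ ¬x3) ∧ ¬x1) ∨ (¬((x4 ⊕ x3) ∨ ¬x3) ∧ x1)   [expand ⊕]
= (((x4 ∧ ¬x3) ∨ (¬x4 ∧ x3) ∨ ¬x3) ∧ ¬x1) ∨ (¬((x4 ∧ ¬x3) ∨ (¬x4 ∧ x3) ∨ ¬x3) ∧ x1)   [expand ⊕]
= (((x4 ∧ ¬x3) ∨ (¬x4 ∧ x3) ∨ ¬x3) ∧ ¬x1) ∨ (¬(x4 ∧ ¬x3) ∧ ¬(¬x4 ∧ x3) ∧ ¬¬x3 ∧ x1)   [De Morgan]
= (((x4 ∧ ¬x3) ∨ (¬x4 ∧ x3) ∨ ¬x3) ∧ ¬x1) ∨ ((¬x4 ∨ ¬¬x3) ∧ ¬(¬x4 ∧ x3) ∧ ¬¬x3 ∧ x1)   [De Morgan]
= (((x4 ∧ ¬x3) ∨ (¬x4 ∧ x3) ∨ ¬x3) ∧ ¬x1) ∨ ((¬x4 ∨ x3) ∧ ¬(¬x4 ∧ x3) ∧ ¬¬x3 ∧ x1)   [double negation]
= (((x4 ∧ ¬x3) ∨ (¬x4 ∧ x3) ∨ ¬x3) ∧ ¬x1) ∨ ((¬x4 ∨ x3) ∧ (¬¬x4 ∨ ¬x3) ∧ ¬¬x3 ∧ x1)   [De Morgan]
= (((x4 ∧ ¬x3) ∨ (¬x4 ∧ x3) ∨ ¬x3) ∧ ¬x1) ∨ ((¬x4 ∨ x3) ∧ (x4 ∨ ¬x3) ∧ ¬¬x3 ∧ x1)   [double negation]
= (((x4 ∧ ¬x3) ∨ (¬x4 ∧ x3) ∨ ¬x3) ∧ ¬x1) ∨ ((¬x4 ∨ x3) ∧ (x4 ∨ ¬x3) ∧ x3 ∧ x1)   [double negation]
= (x4 ∧ ¬x3 ∧ ¬x1) ∨ (¬x4 ∧ x3 ∧ ¬x1) ∨ (¬x3 ∧ ¬x1) ∨ (¬x4 ∧ x4 ∧ x3 ∧ x1) ∨ (¬x4 ∧ ¬x3 ∧ x3 ∧ x1) ∨ (x3 ∧ x4 ∧ x3 ∧ x1) ∨ (x3 ∧ ¬x3 ∧ x3 ∧ x1)   [distribute ∧ over ∨]
= (¬x4 ∧ x3 ∧ ¬x1) ∨ (¬x3 ∧ ¬x1) ∨ (x3 ∧ x4 ∧ x1)   [simplify]

(¬x4 ∧ x3 ∧ ¬x1) ∨ (¬x3 ∧ ¬x1) ∨ (x3 ∧ x4 ∧ x1)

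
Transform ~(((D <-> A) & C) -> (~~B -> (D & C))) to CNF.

~(((D <-> A) & C) -> (~~B -> (D & C)))
⇔ ~(~((D <-> A) & C) | (~~B -> (D & C)))   [eliminate ->]
⇔ ~(~((D -> A) & (A -> D) & C) | (~~B -> (D & C)))   [eliminate <->]
⇔ ~(~((~D | A) & (A -> D) & C) | (~~B -> (D & C)))   [eliminate ->]
⇔ ~(~((~D | A) & (~A | D) & C) | (~~B -> (D & C)))   [eliminate ->]
⇔ ~(~((~D | A) & (~A | D) & C) | ~~~B | (D & C))   [eliminate ->]
⇔ ~~((~D | A) & (~A | D) & C) & ~~~~B & ~(D & C)   [De Morgan]
⇔ (~D | A) & (~A | D) & C & ~~~~B & ~(D & C)   [double negation]
⇔ (~D | A) & (~A | D) & C & ~~B & ~(D & C)   [double negation]
⇔ (~D | A) & (~A | D) & C & B & ~(D & C)   [double negation]
⇔ (~D | A) & (~A | D) & C & B & (~D | ~C)   [De Morgan]

(~D | A) & (~A | D) & C & B & (~D | ~C)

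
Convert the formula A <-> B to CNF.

A <-> B
⇔ (A -> B) & (B -> A)   (eliminate <->)
⇔ (~A | B) & (B -> A)   (eliminate ->)
⇔ (~A | B) & (~B | A)   (eliminate ->)

(~A | B) & (~B | A)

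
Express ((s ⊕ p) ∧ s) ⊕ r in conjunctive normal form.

((s ⊕ p) ∧ s) ⊕ r
≡ (((s ⊕ p) ∧ s) ∨ r) ∧ ¬((s ⊕ p) ∧ s ∧ r)   [expand ⊕]
≡ (((s ∨ p) ∧ ¬(s ∧ p) ∧ s) ∨ r) ∧ ¬((s ⊕ p) ∧ s ∧ r)   [expand ⊕]
≡ (((s ∨ p) ∧ ¬(s ∧ p) ∧ s) ∨ r) ∧ ¬((s ∨ p) ∧ ¬(s ∧ p) ∧ s ∧ r)   [expand ⊕]
≡ (((s ∨ p) ∧ (¬s ∨ ¬p) ∧ s) ∨ r) ∧ ¬((s ∨ p) ∧ ¬(s ∧ p) ∧ s ∧ r)   [De Morgan]
≡ (((s ∨ p) ∧ (¬s ∨ ¬p) ∧ s) ∨ r) ∧ (¬(s ∨ p) ∨ ¬¬(s ∧ p) ∨ ¬s ∨ ¬r)   [De Morgan]
≡ (((s ∨ p) ∧ (¬s ∨ ¬p) ∧ s) ∨ r) ∧ ((¬s ∧ ¬p) ∨ ¬¬(s ∧ p) ∨ ¬s ∨ ¬r)   [De Morgan]
≡ (((s ∨ p) ∧ (¬s ∨ ¬p) ∧ s) ∨ r) ∧ ((¬s ∧ ¬p) ∨ (s ∧ p) ∨ ¬s ∨ ¬r)   [double negation]
≡ (s ∨ p ∨ r) ∧ (¬s ∨ ¬p ∨ r) ∧ (s ∨ r) ∧ (¬s ∨ s ∨ ¬s ∨ ¬r) ∧ (¬s ∨ p ∨ ¬s ∨ ¬r) ∧ (¬p ∨ s ∨ ¬s ∨ ¬r) ∧ (¬p ∨ p ∨ ¬s ∨ ¬r)   [distribute ∨ over ∧]
≡ (¬s ∨ ¬p ∨ r) ∧ (s ∨ r) ∧ (¬s ∨ p ∨ ¬r)   [simplify]

(¬s ∨ ¬p ∨ r) ∧ (s ∨ r) ∧ (¬s ∨ p ∨ ¬r)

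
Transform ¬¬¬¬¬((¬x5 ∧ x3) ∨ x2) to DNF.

¬¬¬¬¬((¬x5 ∧ x3) ∨ x2)
⇔ ¬¬¬((¬x5 ∧ x3) ∨ x2)   [double negation]
⇔ ¬((¬x5 ∧ x3) ∨ x2)   [double negation]
⇔ ¬(¬x5 ∧ x3) ∧ ¬x2   [De Morgan]
⇔ (¬¬x5 ∨ ¬x3) ∧ ¬x2   [De Morgan]
⇔ (x5 ∨ ¬x3) ∧ ¬x2   [double negation]
⇔ (x5 ∧ ¬x2) ∨ (¬x3 ∧ ¬x2)   [distribute ∧ over ∨]

(x5 ∧ ¬x2) ∨ (¬x3 ∧ ¬x2)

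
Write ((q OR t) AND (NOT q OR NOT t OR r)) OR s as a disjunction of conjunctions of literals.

(q AND NOT t) OR (q AND r) OR (t AND NOT q) OR (t AND r) OR s

((q OR t) AND (NOT q OR NOT t OR r)) OR s
≡ (q AND NOT q) OR (q AND NOT t) OR (q AND r) OR (t AND NOT q) OR (t AND NOT t) OR (t AND r) OR s   — distribute AND over OR
≡ (q AND NOT t) OR (q AND r) OR (t AND NOT q) OR (t AND r) OR s   — simplify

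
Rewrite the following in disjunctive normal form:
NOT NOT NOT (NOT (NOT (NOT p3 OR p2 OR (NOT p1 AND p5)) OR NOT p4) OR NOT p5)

NOT NOT NOT (NOT (NOT (NOT p3 OR p2 OR (NOT p1 AND p5)) OR NOT p4) OR NOT p5)
≡ NOT (NOT (NOT (NOT p3 OR p2 OR (NOT p1 AND p5)) OR NOT p4) OR NOT p5)   [double negation]
≡ NOT NOT (NOT (NOT p3 OR p2 OR (NOT p1 AND p5)) OR NOT p4) AND NOT NOT p5   [De Morgan]
≡ (NOT (NOT p3 OR p2 OR (NOT p1 AND p5)) OR NOT p4) AND NOT NOT p5   [double negation]
≡ ((NOT NOT p3 AND NOT p2 AND NOT (NOT p1 AND p5)) OR NOT p4) AND NOT NOT p5   [De Morgan]
≡ ((p3 AND NOT p2 AND NOT (NOT p1 AND p5)) OR NOT p4) AND NOT NOT p5   [double negation]
≡ ((p3 AND NOT p2 AND (NOT NOT p1 OR NOT p5)) OR NOT p4) AND NOT NOT p5   [De Morgan]
≡ ((p3 AND NOT p2 AND (p1 OR NOT p5)) OR NOT p4) AND NOT NOT p5   [double negation]
≡ ((p3 AND NOT p2 AND (p1 OR NOT p5)) OR NOT p4) AND p5   [double negation]
≡ (p3 AND NOT p2 AND p1 AND p5) OR (p3 AND NOT p2 AND NOT p5 AND p5) OR (NOT p4 AND p5)   [distribute AND over OR]
≡ (p3 AND NOT p2 AND p1 AND p5) OR (NOT p4 AND p5)   [simplify]

(p3 AND NOT p2 AND p1 AND p5) OR (NOT p4 AND p5)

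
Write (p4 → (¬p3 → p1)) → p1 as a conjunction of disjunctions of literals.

(p4 → (¬p3 → p1)) → p1
≡ ¬(p4 → (¬p3 → p1)) ∨ p1
≡ ¬(¬p4 ∨ (¬p3 → p1)) ∨ p1
≡ ¬(¬p4 ∨ ¬¬p3 ∨ p1) ∨ p1
≡ (¬¬p4 ∧ ¬¬¬p3 ∧ ¬p1) ∨ p1
≡ (p4 ∧ ¬¬¬p3 ∧ ¬p1) ∨ p1
≡ (p4 ∧ ¬p3 ∧ ¬p1) ∨ p1
≡ (p4 ∨ p1) ∧ (¬p3 ∨ p1) ∧ (¬p1 ∨ p1)
≡ (p4 ∨ p1) ∧ (¬p3 ∨ p1)

(p4 ∨ p1) ∧ (¬p3 ∨ p1)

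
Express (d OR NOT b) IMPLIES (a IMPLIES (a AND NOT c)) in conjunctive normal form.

(d OR NOT b) IMPLIES (a IMPLIES (a AND NOT c))
≡ NOT (d OR NOT b) OR (a IMPLIES (a AND NOT c))   [eliminate IMPLIES]
≡ NOT (d OR NOT b) OR NOT a OR (a AND NOT c)   [eliminate IMPLIES]
≡ (NOT d AND NOT NOT b) OR NOT a OR (a AND NOT c)   [De Morgan]
≡ (NOT d AND b) OR NOT a OR (a AND NOT c)   [double negation]
≡ (NOT d OR NOT a OR a) AND (NOT d OR NOT a OR NOT c) AND (b OR NOT a OR a) AND (b OR NOT a OR NOT c)   [distribute OR over AND]
≡ (NOT d OR NOT a OR NOT c) AND (b OR NOT a OR NOT c)   [simplify]

(NOT d OR NOT a OR NOT c) AND (b OR NOT a OR NOT c)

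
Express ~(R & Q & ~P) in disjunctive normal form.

~R | ~Q | P

~(R & Q & ~P)
≡ ~R | ~Q | ~~P   (De Morgan)
≡ ~R | ~Q | P   (double negation)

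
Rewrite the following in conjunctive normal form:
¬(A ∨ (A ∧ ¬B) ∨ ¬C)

¬A ∧ C

¬(A ∨ (A ∧ ¬B) ∨ ¬C)
≡ ¬A ∧ ¬(A ∧ ¬B) ∧ ¬¬C   — De Morgan
≡ ¬A ∧ (¬A ∨ ¬¬B) ∧ ¬¬C   — De Morgan
≡ ¬A ∧ (¬A ∨ B) ∧ ¬¬C   — double negation
≡ ¬A ∧ (¬A ∨ B) ∧ C   — double negation
≡ ¬A ∧ C   — simplify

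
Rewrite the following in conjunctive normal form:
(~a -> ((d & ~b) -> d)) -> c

(~a -> ((d & ~b) -> d)) -> c
⇔ ~(~a -> ((d & ~b) -> d)) | c   — eliminate ->
⇔ ~(~~a | ((d & ~b) -> d)) | c   — eliminate ->
⇔ ~(~~a | ~(d & ~b) | d) | c   — eliminate ->
⇔ (~~~a & ~~(d & ~b) & ~d) | c   — De Morgan
⇔ (~a & ~~(d & ~b) & ~d) | c   — double negation
⇔ (~a & d & ~b & ~d) | c   — double negation
⇔ (~a | c) & (d | c) & (~b | c) & (~d | c)   — distribute | over &

(~a | c) & (d | c) & (~b | c) & (~d | c)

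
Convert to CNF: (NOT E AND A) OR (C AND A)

(NOT E OR C) AND A

(NOT E AND A) OR (C AND A)
= (NOT E OR C) AND (NOT E OR A) AND (A OR C) AND (A OR A)   — distribute OR over AND
= (NOT E OR C) AND A   — simplify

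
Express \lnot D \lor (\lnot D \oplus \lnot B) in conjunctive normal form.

\lnot D \lor (\lnot D \oplus \lnot B)
≡ \lnot D \lor ((\lnot D \lor \lnot B) \land \lnot (\lnot D \land \lnot B))   — expand \oplus
≡ \lnot D \lor ((\lnot D \lor \lnot B) \land (\lnot \lnot D \lor \lnot \lnot B))   — De Morgan
≡ \lnot D \lor ((\lnot D \lor \lnot B) \land (D \lor \lnot \lnot B))   — double negation
≡ \lnot D \lor ((\lnot D \lor \lnot B) \land (D \lor B))   — double negation
≡ (\lnot D \lor \lnot D \lor \lnot B) \land (\lnot D \lor D \lor B)   — distribute \lor over \land
≡ \lnot D \lor \lnot B   — simplify

\lnot D \lor \lnot B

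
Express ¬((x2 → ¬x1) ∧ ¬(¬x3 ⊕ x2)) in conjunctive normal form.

¬((x2 → ¬x1) ∧ ¬(¬x3 ⊕ x2))
≡ ¬((¬x2 ∨ ¬x1) ∧ ¬(¬x3 ⊕ x2))   [eliminate →]
≡ ¬((¬x2 ∨ ¬x1) ∧ ¬((¬x3 ∨ x2) ∧ ¬(¬x3 ∧ x2)))   [expand ⊕]
≡ ¬(¬x2 ∨ ¬x1) ∨ ¬¬((¬x3 ∨ x2) ∧ ¬(¬x3 ∧ x2))   [De Morgan]
≡ (¬¬x2 ∧ ¬¬x1) ∨ ¬¬((¬x3 ∨ x2) ∧ ¬(¬x3 ∧ x2))   [De Morgan]
≡ (x2 ∧ ¬¬x1) ∨ ¬¬((¬x3 ∨ x2) ∧ ¬(¬x3 ∧ x2))   [double negation]
≡ (x2 ∧ x1) ∨ ¬¬((¬x3 ∨ x2) ∧ ¬(¬x3 ∧ x2))   [double negation]
≡ (x2 ∧ x1) ∨ ((¬x3 ∨ x2) ∧ ¬(¬x3 ∧ x2))   [double negation]
≡ (x2 ∧ x1) ∨ ((¬x3 ∨ x2) ∧ (¬¬x3 ∨ ¬x2))   [De Morgan]
≡ (x2 ∧ x1) ∨ ((¬x3 ∨ x2) ∧ (x3 ∨ ¬x2))   [double negation]
≡ (x2 ∨ ¬x3 ∨ x2) ∧ (x2 ∨ x3 ∨ ¬x2) ∧ (x1 ∨ ¬x3 ∨ x2) ∧ (x1 ∨ x3 ∨ ¬x2)   [distribute ∨ over ∧]
≡ (x2 ∨ ¬x3) ∧ (x1 ∨ x3 ∨ ¬x2)   [simplify]

(x2 ∨ ¬x3) ∧ (x1 ∨ x3 ∨ ¬x2)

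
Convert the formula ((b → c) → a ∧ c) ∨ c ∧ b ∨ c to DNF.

((b → c) → a ∧ c) ∨ c ∧ b ∨ c
⇔ ¬(b → c) ∨ a ∧ c ∨ c ∧ b ∨ c   (eliminate →)
⇔ ¬(¬b ∨ c) ∨ a ∧ c ∨ c ∧ b ∨ c   (eliminate →)
⇔ ¬¬b ∧ ¬c ∨ a ∧ c ∨ c ∧ b ∨ c   (De Morgan)
⇔ b ∧ ¬c ∨ a ∧ c ∨ c ∧ b ∨ c   (double negation)
⇔ b ∧ ¬c ∨ c   (simplify)

b ∧ ¬c ∨ c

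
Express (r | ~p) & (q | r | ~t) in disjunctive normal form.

(r | ~p) & (q | r | ~t)
≡ (r & q) | (r & r) | (r & ~t) | (~p & q) | (~p & r) | (~p & ~t)   [distribute & over |]
≡ r | (~p & q) | (~p & ~t)   [simplify]

r | (~p & q) | (~p & ~t)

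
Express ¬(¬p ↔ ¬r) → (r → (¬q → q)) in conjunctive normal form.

p ∨ ¬r ∨ q

¬(¬p ↔ ¬r) → (r → (¬q → q))
⇔ ¬¬(¬p ↔ ¬r) ∨ (r → (¬q → q))   (eliminate →)
⇔ ¬¬((¬p → ¬r) ∧ (¬r → ¬p)) ∨ (r → (¬q → q))   (eliminate ↔)
⇔ ¬¬((¬¬p ∨ ¬r) ∧ (¬r → ¬p)) ∨ (r → (¬q → q))   (eliminate →)
⇔ ¬¬((¬¬p ∨ ¬r) ∧ (¬¬r ∨ ¬p)) ∨ (r → (¬q → q))   (eliminate →)
⇔ ¬¬((¬¬p ∨ ¬r) ∧ (¬¬r ∨ ¬p)) ∨ ¬r ∨ (¬q → q)   (eliminate →)
⇔ ¬¬((¬¬p ∨ ¬r) ∧ (¬¬r ∨ ¬p)) ∨ ¬r ∨ ¬¬q ∨ q   (eliminate →)
⇔ ((¬¬p ∨ ¬r) ∧ (¬¬r ∨ ¬p)) ∨ ¬r ∨ ¬¬q ∨ q   (double negation)
⇔ ((p ∨ ¬r) ∧ (¬¬r ∨ ¬p)) ∨ ¬r ∨ ¬¬q ∨ q   (double negation)
⇔ ((p ∨ ¬r) ∧ (r ∨ ¬p)) ∨ ¬r ∨ ¬¬q ∨ q   (double negation)
⇔ ((p ∨ ¬r) ∧ (r ∨ ¬p)) ∨ ¬r ∨ q ∨ q   (double negation)
⇔ (p ∨ ¬r ∨ ¬r ∨ q ∨ q) ∧ (r ∨ ¬p ∨ ¬r ∨ q ∨ q)   (distribute ∨ over ∧)
⇔ p ∨ ¬r ∨ q   (simplify)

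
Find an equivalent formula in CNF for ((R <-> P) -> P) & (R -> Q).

(R | P) & (~R | Q)

((R <-> P) -> P) & (R -> Q)
= (~(R <-> P) | P) & (R -> Q)
= (~((R -> P) & (P -> R)) | P) & (R -> Q)
= (~((~R | P) & (P -> R)) | P) & (R -> Q)
= (~((~R | P) & (~P | R)) | P) & (R -> Q)
= (~((~R | P) & (~P | R)) | P) & (~R | Q)
= (~(~R | P) | ~(~P | R) | P) & (~R | Q)
= ((~~R & ~P) | ~(~P | R) | P) & (~R | Q)
= ((R & ~P) | ~(~P | R) | P) & (~R | Q)
= ((R & ~P) | (~~P & ~R) | P) & (~R | Q)
= ((R & ~P) | (P & ~R) | P) & (~R | Q)
= (R | P | P) & (R | ~R | P) & (~P | P | P) & (~P | ~R | P) & (~R | Q)
= (R | P) & (~R | Q)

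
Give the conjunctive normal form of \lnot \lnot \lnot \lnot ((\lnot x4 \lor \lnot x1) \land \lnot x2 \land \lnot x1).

\lnot \lnot \lnot \lnot ((\lnot x4 \lor \lnot x1) \land \lnot x2 \land \lnot x1)
= \lnot \lnot ((\lnot x4 \lor \lnot x1) \land \lnot x2 \land \lnot x1)   [double negation]
= (\lnot x4 \lor \lnot x1) \land \lnot x2 \land \lnot x1   [double negation]
= \lnot x2 \land \lnot x1   [simplify]

\lnot x2 \land \lnot x1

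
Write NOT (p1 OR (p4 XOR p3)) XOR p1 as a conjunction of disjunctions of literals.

(NOT p4 OR p3 OR p1) AND (NOT p3 OR p4 OR p1)

NOT (p1 OR (p4 XOR p3)) XOR p1
≡ (NOT (p1 OR (p4 XOR p3)) OR p1) AND NOT (NOT (p1 OR (p4 XOR p3)) AND p1)   (expand XOR)
≡ (NOT (p1 OR ((p4 OR p3) AND NOT (p4 AND p3))) OR p1) AND NOT (NOT (p1 OR (p4 XOR p3)) AND p1)   (expand XOR)
≡ (NOT (p1 OR ((p4 OR p3) AND NOT (p4 AND p3))) OR p1) AND NOT (NOT (p1 OR ((p4 OR p3) AND NOT (p4 AND p3))) AND p1)   (expand XOR)
≡ ((NOT p1 AND NOT ((p4 OR p3) AND NOT (p4 AND p3))) OR p1) AND NOT (NOT (p1 OR ((p4 OR p3) AND NOT (p4 AND p3))) AND p1)   (De Morgan)
≡ ((NOT p1 AND (NOT (p4 OR p3) OR NOT NOT (p4 AND p3))) OR p1) AND NOT (NOT (p1 OR ((p4 OR p3) AND NOT (p4 AND p3))) AND p1)   (De Morgan)
≡ ((NOT p1 AND ((NOT p4 AND NOT p3) OR NOT NOT (p4 AND p3))) OR p1) AND NOT (NOT (p1 OR ((p4 OR p3) AND NOT (p4 AND p3))) AND p1)   (De Morgan)
≡ ((NOT p1 AND ((NOT p4 AND NOT p3) OR (p4 AND p3))) OR p1) AND NOT (NOT (p1 OR ((p4 OR p3) AND NOT (p4 AND p3))) AND p1)   (double negation)
≡ ((NOT p1 AND ((NOT p4 AND NOT p3) OR (p4 AND p3))) OR p1) AND (NOT NOT (p1 OR ((p4 OR p3) AND NOT (p4 AND p3))) OR NOT p1)   (De Morgan)
≡ ((NOT p1 AND ((NOT p4 AND NOT p3) OR (p4 AND p3))) OR p1) AND (p1 OR ((p4 OR p3) AND NOT (p4 AND p3)) OR NOT p1)   (double negation)
≡ ((NOT p1 AND ((NOT p4 AND NOT p3) OR (p4 AND p3))) OR p1) AND (p1 OR ((p4 OR p3) AND (NOT p4 OR NOT p3)) OR NOT p1)   (De Morgan)
≡ (NOT p1 OR p1) AND (NOT p4 OR p4 OR p1) AND (NOT p4 OR p3 OR p1) AND (NOT p3 OR p4 OR p1) AND (NOT p3 OR p3 OR p1) AND (p1 OR p4 OR p3 OR NOT p1) AND (p1 OR NOT p4 OR NOT p3 OR NOT p1)   (distribute OR over AND)
≡ (NOT p4 OR p3 OR p1) AND (NOT p3 OR p4 OR p1)   (simplify)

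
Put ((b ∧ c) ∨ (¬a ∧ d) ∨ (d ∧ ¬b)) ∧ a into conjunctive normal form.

((b ∧ c) ∨ (¬a ∧ d) ∨ (d ∧ ¬b)) ∧ a
≡ (b ∨ ¬a ∨ d) ∧ (b ∨ ¬a ∨ ¬b) ∧ (b ∨ d ∨ d) ∧ (b ∨ d ∨ ¬b) ∧ (c ∨ ¬a ∨ d) ∧ (c ∨ ¬a ∨ ¬b) ∧ (c ∨ d ∨ d) ∧ (c ∨ d ∨ ¬b) ∧ a
≡ (b ∨ d) ∧ (c ∨ ¬a ∨ ¬b) ∧ (c ∨ d) ∧ a

(b ∨ d) ∧ (c ∨ ¬a ∨ ¬b) ∧ (c ∨ d) ∧ a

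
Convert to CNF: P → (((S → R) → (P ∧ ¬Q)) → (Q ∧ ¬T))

P → (((S → R) → (P ∧ ¬Q)) → (Q ∧ ¬T))
≡ ¬P ∨ (((S → R) → (P ∧ ¬Q)) → (Q ∧ ¬T))
≡ ¬P ∨ ¬((S → R) → (P ∧ ¬Q)) ∨ (Q ∧ ¬T)
≡ ¬P ∨ ¬(¬(S → R) ∨ (P ∧ ¬Q)) ∨ (Q ∧ ¬T)
≡ ¬P ∨ ¬(¬(¬S ∨ R) ∨ (P ∧ ¬Q)) ∨ (Q ∧ ¬T)
≡ ¬P ∨ (¬¬(¬S ∨ R) ∧ ¬(P ∧ ¬Q)) ∨ (Q ∧ ¬T)
≡ ¬P ∨ ((¬S ∨ R) ∧ ¬(P ∧ ¬Q)) ∨ (Q ∧ ¬T)
≡ ¬P ∨ ((¬S ∨ R) ∧ (¬P ∨ ¬¬Q)) ∨ (Q ∧ ¬T)
≡ ¬P ∨ ((¬S ∨ R) ∧ (¬P ∨ Q)) ∨ (Q ∧ ¬T)
≡ (¬P ∨ ¬S ∨ R ∨ Q) ∧ (¬P ∨ ¬S ∨ R ∨ ¬T) ∧ (¬P ∨ ¬P ∨ Q ∨ Q) ∧ (¬P ∨ ¬P ∨ Q ∨ ¬T)
≡ (¬P ∨ ¬S ∨ R ∨ ¬T) ∧ (¬P ∨ Q)

(¬P ∨ ¬S ∨ R ∨ ¬T) ∧ (¬P ∨ Q)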